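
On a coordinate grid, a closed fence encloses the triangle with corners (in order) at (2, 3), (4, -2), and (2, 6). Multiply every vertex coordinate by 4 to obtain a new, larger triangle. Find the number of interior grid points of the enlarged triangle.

37

Using the shoelace formula, 2A = |(2·(-2) − 4·3) + (4·6 − 2·(-2)) + (2·3 − 2·6)| = 6, so the area is 3.
Along each edge there are gcd(|Δx|,|Δy|)+1 lattice points, so counting each shared vertex once the boundary has gcd(2,5) + gcd(2,8) + gcd(0,3) = 1+2+3 = 6.
Scaling by 4 multiplies the area by 4² = 16 (so the new area is 48) and multiplies the boundary lattice-point count by 4, giving 24.
By Pick's theorem, the interior count of the dilated polygon is 48 − 24/2 + 1 = 37.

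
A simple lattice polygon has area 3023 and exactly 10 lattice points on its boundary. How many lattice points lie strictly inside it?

3019

From Pick's theorem, I = A − B/2 + 1 = 3023 − 10/2 + 1 = 3019.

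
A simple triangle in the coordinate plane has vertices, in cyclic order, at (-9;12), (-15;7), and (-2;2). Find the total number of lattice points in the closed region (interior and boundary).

Using the shoelace formula, 2A = |[(-9)·7 − (-15)·12] + [(-15)·2 − (-2)·7] + [(-2)·12 − (-9)·2]| = 95, so the area is 95/2.
Summing gcd(|Δx|,|Δy|) over the edges gives the boundary count: gcd(6,5) + gcd(13,5) + gcd(7,10) = 1+1+1 = 3.
Pick's theorem gives I = A − B/2 + 1 = 95/2 − 3/2 + 1 = 47, so the closed region contains I + B = 47 + 3 = 50 lattice points.

50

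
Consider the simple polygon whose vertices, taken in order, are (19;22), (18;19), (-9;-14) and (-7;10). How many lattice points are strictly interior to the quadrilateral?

321

Using the shoelace formula, 2A = |(19·19 − 18·22) + (18·(-14) − (-9)·19) + ((-9)·10 − (-7)·(-14)) + ((-7)·22 − 19·10)| = 648, so the area is 324.
Along each edge there are gcd(|Δx|,|Δy|)+1 lattice points, so counting each shared vertex once the boundary has gcd(1,3) + gcd(27,33) + gcd(2,24) + gcd(26,12) = 1+3+2+2 = 8.
By Pick's theorem A = I + B/2 − 1, so I = 324 − 8/2 + 1 = 321.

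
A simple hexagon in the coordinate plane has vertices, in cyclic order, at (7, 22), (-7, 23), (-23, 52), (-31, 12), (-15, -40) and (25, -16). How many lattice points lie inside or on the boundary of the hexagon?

2582

The shoelace formula gives twice the area as |[7·23 − (-7)·22] + [(-7)·52 − (-23)·23] + [(-23)·12 − (-31)·52] + [(-31)·(-40) − (-15)·12] + [(-15)·(-16) − 25·(-40)] + [25·22 − 7·(-16)]| = 5138, so the area is 2569.
Along each edge there are gcd(|Δx|,|Δy|)+1 lattice points, so counting each shared vertex once the boundary has gcd(14,1) + gcd(16,29) + gcd(8,40) + gcd(16,52) + gcd(40,24) + gcd(18,38) = 1+1+8+4+8+2 = 24.
Pick's theorem gives I = A − B/2 + 1 = 2569 − 24/2 + 1 = 2558, so the closed region contains I + B = 2558 + 24 = 2582 lattice points.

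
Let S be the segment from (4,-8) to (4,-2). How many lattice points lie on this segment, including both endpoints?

7

The number of lattice points on a segment between lattice points is gcd(|Δx|,|Δy|) + 1 = gcd(0,6) + 1 = 6 + 1 = 7.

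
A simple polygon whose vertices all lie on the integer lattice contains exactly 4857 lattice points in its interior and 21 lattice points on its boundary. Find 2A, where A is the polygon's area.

9733

Pick's theorem states A = I + B/2 − 1, so A = 4857 + 21/2 − 1 = 9733/2.
Hence 2A = 9733.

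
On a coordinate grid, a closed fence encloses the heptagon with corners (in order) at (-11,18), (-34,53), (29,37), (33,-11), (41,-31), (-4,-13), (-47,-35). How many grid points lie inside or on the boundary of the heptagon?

The shoelace formula gives twice the area as |[(-11)·53 − (-34)·18] + [(-34)·37 − 29·53] + [29·(-11) − 33·37] + [33·(-31) − 41·(-11)] + [41·(-13) − (-4)·(-31)] + [(-4)·(-35) − (-47)·(-13)] + [(-47)·18 − (-11)·(-35)]| = 7237, so the area is 3618.5.
Along each edge there are gcd(|Δx|,|Δy|)+1 lattice points, so counting each shared vertex once the boundary has gcd(23,35) + gcd(63,16) + gcd(4,48) + gcd(8,20) + gcd(45,18) + gcd(43,22) + gcd(36,53) = 1+1+4+4+9+1+1 = 21.
Pick's theorem gives I = A − B/2 + 1 = 3618.5 − 21/2 + 1 = 3609, so the closed region contains I + B = 3609 + 21 = 3630 lattice points.

3630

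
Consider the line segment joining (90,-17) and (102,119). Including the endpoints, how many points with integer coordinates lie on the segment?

The number of lattice points on a segment between lattice points is gcd(|Δx|,|Δy|) + 1 = gcd(12,136) + 1 = 4 + 1 = 5.

5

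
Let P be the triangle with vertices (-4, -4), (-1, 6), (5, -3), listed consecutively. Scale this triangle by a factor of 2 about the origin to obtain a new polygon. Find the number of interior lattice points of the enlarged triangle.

170

By the shoelace formula, twice the signed area is |[(-4)·6 − (-1)·(-4)] + [(-1)·(-3) − 5·6] + [5·(-4) − (-4)·(-3)]| = 87, so the area is 87/2.
Summing gcd(|Δx|,|Δy|) over the edges gives the boundary count: gcd(3,10) + gcd(6,9) + gcd(9,1) = 1+3+1 = 5.
Scaling by 2 multiplies the area by 2² = 4 (so the new area is 174) and multiplies the boundary lattice-point count by 2, giving 10.
By Pick's theorem, the interior count of the dilated polygon is 174 − 10/2 + 1 = 170.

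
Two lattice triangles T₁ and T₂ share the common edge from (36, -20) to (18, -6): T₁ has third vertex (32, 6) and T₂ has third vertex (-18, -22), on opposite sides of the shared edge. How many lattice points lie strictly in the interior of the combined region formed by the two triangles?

The union is the simple quadrilateral with vertices (36, -20), (32, 6), (18, -6), (-18, -22) in order.
Using the shoelace formula, 2A = |[36·6 − 32·(-20)] + [32·(-6) − 18·6] + [18·(-22) − (-18)·(-6)] + [(-18)·(-20) − 36·(-22)]| = 1204, so the area is 602.
Summing gcd(|Δx|,|Δy|) over the edges gives the boundary count: gcd(4,26) + gcd(14,12) + gcd(36,16) + gcd(54,2) = 2+2+4+2 = 10.
By Pick's theorem I = A − B/2 + 1 = 602 − 10/2 + 1 = 598.

598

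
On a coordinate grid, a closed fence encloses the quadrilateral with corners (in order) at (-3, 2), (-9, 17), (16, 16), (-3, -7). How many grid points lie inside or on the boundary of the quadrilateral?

Using the shoelace formula, 2A = |[(-3)·17 − (-9)·2] + [(-9)·16 − 16·17] + [16·(-7) − (-3)·16] + [(-3)·2 − (-3)·(-7)]| = 540, so the area is 270.
The number of boundary lattice points is Σ gcd(|Δx|,|Δy|) = gcd(6,15) + gcd(25,1) + gcd(19,23) + gcd(0,9) = 3+1+1+9 = 14.
Pick's theorem gives I = A − B/2 + 1 = 270 − 14/2 + 1 = 264, so the closed region contains I + B = 264 + 14 = 278 lattice points.

278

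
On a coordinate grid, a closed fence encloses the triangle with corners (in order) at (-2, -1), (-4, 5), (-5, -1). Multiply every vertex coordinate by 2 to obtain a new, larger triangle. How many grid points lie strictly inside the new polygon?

31

Using the shoelace formula, 2A = |((-2)·5 − (-4)·(-1)) + ((-4)·(-1) − (-5)·5) + ((-5)·(-1) − (-2)·(-1))| = 18, so the area is 9.
Along each edge there are gcd(|Δx|,|Δy|)+1 lattice points, so counting each shared vertex once the boundary has gcd(2,6) + gcd(1,6) + gcd(3,0) = 2+1+3 = 6.
Scaling by 2 multiplies the area by 2² = 4 (so the new area is 36) and multiplies the boundary lattice-point count by 2, giving 12.
By Pick's theorem, the interior count of the dilated polygon is 36 − 12/2 + 1 = 31.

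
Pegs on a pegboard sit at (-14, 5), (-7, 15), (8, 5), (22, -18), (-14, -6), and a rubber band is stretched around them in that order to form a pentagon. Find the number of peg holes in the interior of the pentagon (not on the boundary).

The shoelace formula gives twice the area as |[(-14)·15 − (-7)·5] + [(-7)·5 − 8·15] + [8·(-18) − 22·5] + [22·(-6) − (-14)·(-18)] + [(-14)·5 − (-14)·(-6)]| = 1122, so the area is 561.
Along each edge there are gcd(|Δx|,|Δy|)+1 lattice points, so counting each shared vertex once the boundary has gcd(7,10) + gcd(15,10) + gcd(14,23) + gcd(36,12) + gcd(0,11) = 1+5+1+12+11 = 30.
Pick's theorem gives I = A − B/2 + 1 = 561 − 30/2 + 1 = 547.

547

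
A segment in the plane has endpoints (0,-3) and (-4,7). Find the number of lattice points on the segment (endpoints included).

The number of lattice points on a segment between lattice points is gcd(|Δx|,|Δy|) + 1 = gcd(4,10) + 1 = 2 + 1 = 3.

3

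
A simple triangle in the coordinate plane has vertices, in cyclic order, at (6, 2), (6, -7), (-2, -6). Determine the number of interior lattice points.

28

Using the shoelace formula, 2A = |(6·(-7) − 6·2) + (6·(-6) − (-2)·(-7)) + ((-2)·2 − 6·(-6))| = 72, so the area is 36.
The number of boundary lattice points is Σ gcd(|Δx|,|Δy|) = gcd(0,9) + gcd(8,1) + gcd(8,8) = 9+1+8 = 18.
Pick's theorem gives I = A − B/2 + 1 = 36 − 18/2 + 1 = 28.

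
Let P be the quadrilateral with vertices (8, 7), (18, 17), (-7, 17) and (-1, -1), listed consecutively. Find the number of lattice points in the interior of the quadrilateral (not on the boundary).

210

By the shoelace formula, twice the signed area is |(8·17 − 18·7) + (18·17 − (-7)·17) + ((-7)·(-1) − (-1)·17) + ((-1)·7 − 8·(-1))| = 460, so the area is 230.
Summing gcd(|Δx|,|Δy|) over the edges gives the boundary count: gcd(10,10) + gcd(25,0) + gcd(6,18) + gcd(9,8) = 10+25+6+1 = 42.
By Pick's theorem A = I + B/2 − 1, so I = 230 − 42/2 + 1 = 210.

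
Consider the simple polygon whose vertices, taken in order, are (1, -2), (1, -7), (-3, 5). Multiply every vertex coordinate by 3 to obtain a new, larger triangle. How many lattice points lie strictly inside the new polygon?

By the shoelace formula, twice the signed area is |[1·(-7) − 1·(-2)] + [1·5 − (-3)·(-7)] + [(-3)·(-2) − 1·5]| = 20, so the area is 10.
Along each edge there are gcd(|Δx|,|Δy|)+1 lattice points, so counting each shared vertex once the boundary has gcd(0,5) + gcd(4,12) + gcd(4,7) = 5+4+1 = 10.
Scaling by 3 multiplies the area by 3² = 9 (so the new area is 90) and multiplies the boundary lattice-point count by 3, giving 30.
By Pick's theorem, the interior count of the dilated polygon is 90 − 30/2 + 1 = 76.

76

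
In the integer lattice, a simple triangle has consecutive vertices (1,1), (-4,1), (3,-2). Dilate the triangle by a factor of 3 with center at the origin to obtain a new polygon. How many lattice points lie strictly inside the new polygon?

Using the shoelace formula, 2A = |(1·1 − (-4)·1) + ((-4)·(-2) − 3·1) + (3·1 − 1·(-2))| = 15, so the area is 7.5.
Summing gcd(|Δx|,|Δy|) over the edges gives the boundary count: gcd(5,0) + gcd(7,3) + gcd(2,3) = 5+1+1 = 7.
Scaling by 3 multiplies the area by 3² = 9 (so the new area is 67.5) and multiplies the boundary lattice-point count by 3, giving 21.
By Pick's theorem, the interior count of the dilated polygon is 67.5 − 21/2 + 1 = 58.

58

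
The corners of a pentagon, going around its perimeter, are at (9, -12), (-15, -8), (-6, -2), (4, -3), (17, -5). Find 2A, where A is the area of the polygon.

372

The shoelace formula gives twice the area as |[9·(-8) − (-15)·(-12)] + [(-15)·(-2) − (-6)·(-8)] + [(-6)·(-3) − 4·(-2)] + [4·(-5) − 17·(-3)] + [17·(-12) − 9·(-5)]| = 372, so the area is 186.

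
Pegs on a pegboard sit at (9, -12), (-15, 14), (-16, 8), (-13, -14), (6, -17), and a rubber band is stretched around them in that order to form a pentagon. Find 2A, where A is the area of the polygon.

The shoelace formula gives twice the area as |(9·14 − (-15)·(-12)) + ((-15)·8 − (-16)·14) + ((-16)·(-14) − (-13)·8) + ((-13)·(-17) − 6·(-14)) + (6·(-12) − 9·(-17))| = 764, so the area is 382.

764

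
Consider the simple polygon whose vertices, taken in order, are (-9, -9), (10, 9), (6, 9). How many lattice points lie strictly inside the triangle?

33

The shoelace formula gives twice the area as |[(-9)·9 − 10·(-9)] + [10·9 − 6·9] + [6·(-9) − (-9)·9]| = 72, so the area is 36.
Summing gcd(|Δx|,|Δy|) over the edges gives the boundary count: gcd(19,18) + gcd(4,0) + gcd(15,18) = 1+4+3 = 8.
By Pick's theorem A = I + B/2 − 1, so I = 36 − 8/2 + 1 = 33.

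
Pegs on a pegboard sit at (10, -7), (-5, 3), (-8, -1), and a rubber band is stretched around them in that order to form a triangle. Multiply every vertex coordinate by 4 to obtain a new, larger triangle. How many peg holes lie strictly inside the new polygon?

697

The shoelace formula gives twice the area as |[10·3 − (-5)·(-7)] + [(-5)·(-1) − (-8)·3] + [(-8)·(-7) − 10·(-1)]| = 90, so the area is 45.
Along each edge there are gcd(|Δx|,|Δy|)+1 lattice points, so counting each shared vertex once the boundary has gcd(15,10) + gcd(3,4) + gcd(18,6) = 5+1+6 = 12.
Scaling by 4 multiplies the area by 4² = 16 (so the new area is 720) and multiplies the boundary lattice-point count by 4, giving 48.
By Pick's theorem, the interior count of the dilated polygon is 720 − 48/2 + 1 = 697.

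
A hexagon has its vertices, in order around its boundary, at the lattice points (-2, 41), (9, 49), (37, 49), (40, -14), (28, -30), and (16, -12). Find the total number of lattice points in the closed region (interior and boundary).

Using the shoelace formula, 2A = |((-2)·49 − 9·41) + (9·49 − 37·49) + (37·(-14) − 40·49) + (40·(-30) − 28·(-14)) + (28·(-12) − 16·(-30)) + (16·41 − (-2)·(-12))| = 4349, so the area is 2174.5.
Summing gcd(|Δx|,|Δy|) over the edges gives the boundary count: gcd(11,8) + gcd(28,0) + gcd(3,63) + gcd(12,16) + gcd(12,18) + gcd(18,53) = 1+28+3+4+6+1 = 43.
Pick's theorem gives I = A − B/2 + 1 = 2174.5 − 43/2 + 1 = 2154, so the closed region contains I + B = 2154 + 43 = 2197 lattice points.

2197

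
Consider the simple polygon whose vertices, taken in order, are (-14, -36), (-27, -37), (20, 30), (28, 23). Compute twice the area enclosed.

By the shoelace formula, twice the signed area is |((-14)·(-37) − (-27)·(-36)) + ((-27)·30 − 20·(-37)) + (20·23 − 28·30) + (28·(-36) − (-14)·23)| = 1590, so the area is 795.

1590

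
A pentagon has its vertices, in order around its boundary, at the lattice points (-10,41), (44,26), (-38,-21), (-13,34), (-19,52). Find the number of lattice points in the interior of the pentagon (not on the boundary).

1920

Using the shoelace formula, 2A = |((-10)·26 − 44·41) + (44·(-21) − (-38)·26) + ((-38)·34 − (-13)·(-21)) + ((-13)·52 − (-19)·34) + ((-19)·41 − (-10)·52)| = 3854, so the area is 1927.
Summing gcd(|Δx|,|Δy|) over the edges gives the boundary count: gcd(54,15) + gcd(82,47) + gcd(25,55) + gcd(6,18) + gcd(9,11) = 3+1+5+6+1 = 16.
Pick's theorem gives I = A − B/2 + 1 = 1927 − 16/2 + 1 = 1920.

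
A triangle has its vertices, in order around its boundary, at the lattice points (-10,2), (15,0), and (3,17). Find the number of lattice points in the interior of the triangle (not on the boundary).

200

Using the shoelace formula, 2A = |[(-10)·0 − 15·2] + [15·17 − 3·0] + [3·2 − (-10)·17]| = 401, so the area is 401/2.
The number of boundary lattice points is Σ gcd(|Δx|,|Δy|) = gcd(25,2) + gcd(12,17) + gcd(13,15) = 1+1+1 = 3.
Pick's theorem gives I = A − B/2 + 1 = 401/2 − 3/2 + 1 = 200.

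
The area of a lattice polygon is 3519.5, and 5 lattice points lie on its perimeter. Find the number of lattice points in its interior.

3518

From Pick's theorem, I = A − B/2 + 1 = 3519.5 − 5/2 + 1 = 3518.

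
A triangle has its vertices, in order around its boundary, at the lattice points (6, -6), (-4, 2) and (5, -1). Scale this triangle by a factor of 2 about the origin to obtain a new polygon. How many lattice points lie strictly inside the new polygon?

Using the shoelace formula, 2A = |(6·2 − (-4)·(-6)) + ((-4)·(-1) − 5·2) + (5·(-6) − 6·(-1))| = 42, so the area is 21.
Summing gcd(|Δx|,|Δy|) over the edges gives the boundary count: gcd(10,8) + gcd(9,3) + gcd(1,5) = 2+3+1 = 6.
Scaling by 2 multiplies the area by 2² = 4 (so the new area is 84) and multiplies the boundary lattice-point count by 2, giving 12.
By Pick's theorem, the interior count of the dilated polygon is 84 − 12/2 + 1 = 79.

79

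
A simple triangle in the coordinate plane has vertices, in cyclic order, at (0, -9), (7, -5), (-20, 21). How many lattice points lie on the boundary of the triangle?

12

The number of boundary lattice points is Σ gcd(|Δx|,|Δy|) = gcd(7,4) + gcd(27,26) + gcd(20,30) = 1+1+10 = 12.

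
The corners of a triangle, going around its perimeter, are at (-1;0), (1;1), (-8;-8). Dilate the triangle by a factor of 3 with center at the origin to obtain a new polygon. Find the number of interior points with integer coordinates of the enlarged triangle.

25

The shoelace formula gives twice the area as |((-1)·1 − 1·0) + (1·(-8) − (-8)·1) + ((-8)·0 − (-1)·(-8))| = 9, so the area is 4.5.
The number of boundary lattice points is Σ gcd(|Δx|,|Δy|) = gcd(2,1) + gcd(9,9) + gcd(7,8) = 1+9+1 = 11.
Scaling by 3 multiplies the area by 3² = 9 (so the new area is 40.5) and multiplies the boundary lattice-point count by 3, giving 33.
By Pick's theorem, the interior count of the dilated polygon is 40.5 − 33/2 + 1 = 25.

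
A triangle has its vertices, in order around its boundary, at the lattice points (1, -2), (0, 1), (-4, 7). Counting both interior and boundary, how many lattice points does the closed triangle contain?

6

Using the shoelace formula, 2A = |(1·1 − 0·(-2)) + (0·7 − (-4)·1) + ((-4)·(-2) − 1·7)| = 6, so the area is 3.
Along each edge there are gcd(|Δx|,|Δy|)+1 lattice points, so counting each shared vertex once the boundary has gcd(1,3) + gcd(4,6) + gcd(5,9) = 1+2+1 = 4.
Pick's theorem gives I = A − B/2 + 1 = 3 − 4/2 + 1 = 2, so the closed region contains I + B = 2 + 4 = 6 lattice points.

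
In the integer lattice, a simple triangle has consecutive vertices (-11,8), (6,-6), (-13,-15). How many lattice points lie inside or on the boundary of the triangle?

212

Using the shoelace formula, 2A = |[(-11)·(-6) − 6·8] + [6·(-15) − (-13)·(-6)] + [(-13)·8 − (-11)·(-15)]| = 419, so the area is 419/2.
Along each edge there are gcd(|Δx|,|Δy|)+1 lattice points, so counting each shared vertex once the boundary has gcd(17,14) + gcd(19,9) + gcd(2,23) = 1+1+1 = 3.
Pick's theorem gives I = A − B/2 + 1 = 419/2 − 3/2 + 1 = 209, so the closed region contains I + B = 209 + 3 = 212 lattice points.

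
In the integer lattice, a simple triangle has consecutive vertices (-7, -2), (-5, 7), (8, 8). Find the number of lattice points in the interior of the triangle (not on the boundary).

By the shoelace formula, twice the signed area is |((-7)·7 − (-5)·(-2)) + ((-5)·8 − 8·7) + (8·(-2) − (-7)·8)| = 115, so the area is 57.5.
Along each edge there are gcd(|Δx|,|Δy|)+1 lattice points, so counting each shared vertex once the boundary has gcd(2,9) + gcd(13,1) + gcd(15,10) = 1+1+5 = 7.
Pick's theorem gives I = A − B/2 + 1 = 57.5 − 7/2 + 1 = 55.

55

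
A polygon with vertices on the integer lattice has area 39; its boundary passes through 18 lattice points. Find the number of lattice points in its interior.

From Pick's theorem, I = A − B/2 + 1 = 39 − 18/2 + 1 = 31.

31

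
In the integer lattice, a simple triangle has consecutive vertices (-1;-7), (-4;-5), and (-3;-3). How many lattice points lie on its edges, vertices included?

Summing gcd(|Δx|,|Δy|) over the edges gives the boundary count: gcd(3,2) + gcd(1,2) + gcd(2,4) = 1+1+2 = 4.

4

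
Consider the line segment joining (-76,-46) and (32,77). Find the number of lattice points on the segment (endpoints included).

The number of lattice points on a segment between lattice points is gcd(|Δx|,|Δy|) + 1 = gcd(108,123) + 1 = 3 + 1 = 4.

4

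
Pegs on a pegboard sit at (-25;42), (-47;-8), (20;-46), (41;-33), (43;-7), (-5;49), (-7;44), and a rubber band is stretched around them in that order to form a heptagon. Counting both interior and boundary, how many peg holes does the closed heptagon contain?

4937

Using the shoelace formula, 2A = |((-25)·(-8) − (-47)·42) + ((-47)·(-46) − 20·(-8)) + (20·(-33) − 41·(-46)) + (41·(-7) − 43·(-33)) + (43·49 − (-5)·(-7)) + ((-5)·44 − (-7)·49) + ((-7)·42 − (-25)·44)| = 9855, so the area is 4927.5.
Summing gcd(|Δx|,|Δy|) over the edges gives the boundary count: gcd(22,50) + gcd(67,38) + gcd(21,13) + gcd(2,26) + gcd(48,56) + gcd(2,5) + gcd(18,2) = 2+1+1+2+8+1+2 = 17.
Pick's theorem gives I = A − B/2 + 1 = 4927.5 − 17/2 + 1 = 4920, so the closed region contains I + B = 4920 + 17 = 4937 lattice points.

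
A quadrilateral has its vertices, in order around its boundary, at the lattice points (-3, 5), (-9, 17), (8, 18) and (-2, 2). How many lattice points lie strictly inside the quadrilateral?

124

By the shoelace formula, twice the signed area is |((-3)·17 − (-9)·5) + ((-9)·18 − 8·17) + (8·2 − (-2)·18) + ((-2)·5 − (-3)·2)| = 256, so the area is 128.
Summing gcd(|Δx|,|Δy|) over the edges gives the boundary count: gcd(6,12) + gcd(17,1) + gcd(10,16) + gcd(1,3) = 6+1+2+1 = 10.
By Pick's theorem A = I + B/2 − 1, so I = 128 − 10/2 + 1 = 124.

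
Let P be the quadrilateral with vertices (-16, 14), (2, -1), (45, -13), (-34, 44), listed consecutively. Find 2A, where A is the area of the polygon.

By the shoelace formula, twice the signed area is |((-16)·(-1) − 2·14) + (2·(-13) − 45·(-1)) + (45·44 − (-34)·(-13)) + ((-34)·14 − (-16)·44)| = 1773, so the area is 886.5.

1773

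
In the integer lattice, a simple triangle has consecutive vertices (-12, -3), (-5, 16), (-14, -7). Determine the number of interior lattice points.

By the shoelace formula, twice the signed area is |((-12)·16 − (-5)·(-3)) + ((-5)·(-7) − (-14)·16) + ((-14)·(-3) − (-12)·(-7))| = 10, so the area is 5.
Along each edge there are gcd(|Δx|,|Δy|)+1 lattice points, so counting each shared vertex once the boundary has gcd(7,19) + gcd(9,23) + gcd(2,4) = 1+1+2 = 4.
By Pick's theorem A = I + B/2 − 1, so I = 5 − 4/2 + 1 = 4.

4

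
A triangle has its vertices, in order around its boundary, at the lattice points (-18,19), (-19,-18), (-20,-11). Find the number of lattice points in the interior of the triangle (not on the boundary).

The shoelace formula gives twice the area as |[(-18)·(-18) − (-19)·19] + [(-19)·(-11) − (-20)·(-18)] + [(-20)·19 − (-18)·(-11)]| = 44, so the area is 22.
The number of boundary lattice points is Σ gcd(|Δx|,|Δy|) = gcd(1,37) + gcd(1,7) + gcd(2,30) = 1+1+2 = 4.
By Pick's theorem A = I + B/2 − 1, so I = 22 − 4/2 + 1 = 21.

21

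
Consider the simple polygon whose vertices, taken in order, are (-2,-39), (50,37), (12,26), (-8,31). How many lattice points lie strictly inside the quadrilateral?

1838

Using the shoelace formula, 2A = |[(-2)·37 − 50·(-39)] + [50·26 − 12·37] + [12·31 − (-8)·26] + [(-8)·(-39) − (-2)·31]| = 3686, so the area is 1843.
The number of boundary lattice points is Σ gcd(|Δx|,|Δy|) = gcd(52,76) + gcd(38,11) + gcd(20,5) + gcd(6,70) = 4+1+5+2 = 12.
By Pick's theorem A = I + B/2 − 1, so I = 1843 − 12/2 + 1 = 1838.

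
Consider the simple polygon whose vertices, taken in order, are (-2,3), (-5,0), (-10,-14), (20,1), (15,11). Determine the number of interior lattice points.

By the shoelace formula, twice the signed area is |[(-2)·0 − (-5)·3] + [(-5)·(-14) − (-10)·0] + [(-10)·1 − 20·(-14)] + [20·11 − 15·1] + [15·3 − (-2)·11]| = 627, so the area is 627/2.
Summing gcd(|Δx|,|Δy|) over the edges gives the boundary count: gcd(3,3) + gcd(5,14) + gcd(30,15) + gcd(5,10) + gcd(17,8) = 3+1+15+5+1 = 25.
Pick's theorem gives I = A − B/2 + 1 = 627/2 − 25/2 + 1 = 302.

302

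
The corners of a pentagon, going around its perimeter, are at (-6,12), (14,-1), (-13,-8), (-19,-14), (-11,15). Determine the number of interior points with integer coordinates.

By the shoelace formula, twice the signed area is |((-6)·(-1) − 14·12) + (14·(-8) − (-13)·(-1)) + ((-13)·(-14) − (-19)·(-8)) + ((-19)·15 − (-11)·(-14)) + ((-11)·12 − (-6)·15)| = 738, so the area is 369.
Summing gcd(|Δx|,|Δy|) over the edges gives the boundary count: gcd(20,13) + gcd(27,7) + gcd(6,6) + gcd(8,29) + gcd(5,3) = 1+1+6+1+1 = 10.
By Pick's theorem A = I + B/2 − 1, so I = 369 − 10/2 + 1 = 365.

365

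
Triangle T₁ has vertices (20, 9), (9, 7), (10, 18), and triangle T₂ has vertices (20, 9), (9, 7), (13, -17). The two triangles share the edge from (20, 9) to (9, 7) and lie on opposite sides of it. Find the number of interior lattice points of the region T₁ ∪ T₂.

The union is the simple quadrilateral with vertices (20, 9), (10, 18), (9, 7), (13, -17) in order.
By the shoelace formula, twice the signed area is |(20·18 − 10·9) + (10·7 − 9·18) + (9·(-17) − 13·7) + (13·9 − 20·(-17))| = 391, so the area is 195.5.
The number of boundary lattice points is Σ gcd(|Δx|,|Δy|) = gcd(10,9) + gcd(1,11) + gcd(4,24) + gcd(7,26) = 1+1+4+1 = 7.
By Pick's theorem I = A − B/2 + 1 = 195.5 − 7/2 + 1 = 193.

193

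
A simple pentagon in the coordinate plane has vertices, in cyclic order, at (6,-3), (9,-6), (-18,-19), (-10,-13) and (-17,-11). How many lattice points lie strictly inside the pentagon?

By the shoelace formula, twice the signed area is |[6·(-6) − 9·(-3)] + [9·(-19) − (-18)·(-6)] + [(-18)·(-13) − (-10)·(-19)] + [(-10)·(-11) − (-17)·(-13)] + [(-17)·(-3) − 6·(-11)]| = 238, so the area is 119.
The number of boundary lattice points is Σ gcd(|Δx|,|Δy|) = gcd(3,3) + gcd(27,13) + gcd(8,6) + gcd(7,2) + gcd(23,8) = 3+1+2+1+1 = 8.
By Pick's theorem A = I + B/2 − 1, so I = 119 − 8/2 + 1 = 116.

116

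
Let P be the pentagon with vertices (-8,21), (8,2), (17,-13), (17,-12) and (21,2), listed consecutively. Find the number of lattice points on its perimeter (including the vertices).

Along each edge there are gcd(|Δx|,|Δy|)+1 lattice points, so counting each shared vertex once the boundary has gcd(16,19) + gcd(9,15) + gcd(0,1) + gcd(4,14) + gcd(29,19) = 1+3+1+2+1 = 8.

8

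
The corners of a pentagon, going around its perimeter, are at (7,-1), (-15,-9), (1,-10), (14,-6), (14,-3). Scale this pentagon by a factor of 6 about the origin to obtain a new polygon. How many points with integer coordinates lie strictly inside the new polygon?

The shoelace formula gives twice the area as |(7·(-9) − (-15)·(-1)) + ((-15)·(-10) − 1·(-9)) + (1·(-6) − 14·(-10)) + (14·(-3) − 14·(-6)) + (14·(-1) − 7·(-3))| = 264, so the area is 132.
Along each edge there are gcd(|Δx|,|Δy|)+1 lattice points, so counting each shared vertex once the boundary has gcd(22,8) + gcd(16,1) + gcd(13,4) + gcd(0,3) + gcd(7,2) = 2+1+1+3+1 = 8.
Scaling by 6 multiplies the area by 6² = 36 (so the new area is 4752) and multiplies the boundary lattice-point count by 6, giving 48.
By Pick's theorem, the interior count of the dilated polygon is 4752 − 48/2 + 1 = 4729.

4729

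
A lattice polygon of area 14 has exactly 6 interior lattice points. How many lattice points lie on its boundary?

Pick's theorem gives A = I + B/2 − 1, so B = 2(A − I + 1) = 2(14 − 6 + 1) = 18.

18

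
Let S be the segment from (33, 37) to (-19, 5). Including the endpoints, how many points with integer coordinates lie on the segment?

5

The number of lattice points on a segment between lattice points is gcd(|Δx|,|Δy|) + 1 = gcd(52,32) + 1 = 4 + 1 = 5.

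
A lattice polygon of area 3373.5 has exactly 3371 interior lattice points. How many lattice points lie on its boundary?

Pick's theorem gives A = I + B/2 − 1, so B = 2(A − I + 1) = 2(3373.5 − 3371 + 1) = 7.

7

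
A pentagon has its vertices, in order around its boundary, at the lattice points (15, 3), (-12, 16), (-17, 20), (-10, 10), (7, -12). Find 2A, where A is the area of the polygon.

The shoelace formula gives twice the area as |(15·16 − (-12)·3) + ((-12)·20 − (-17)·16) + ((-17)·10 − (-10)·20) + ((-10)·(-12) − 7·10) + (7·3 − 15·(-12))| = 589, so the area is 294.5.

589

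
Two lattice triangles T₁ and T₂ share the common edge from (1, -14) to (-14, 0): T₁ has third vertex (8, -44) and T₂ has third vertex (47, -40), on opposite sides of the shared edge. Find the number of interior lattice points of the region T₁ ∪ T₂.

291

The union is the simple quadrilateral with vertices (1, -14), (8, -44), (-14, 0), (47, -40) in order.
Using the shoelace formula, 2A = |(1·(-44) − 8·(-14)) + (8·0 − (-14)·(-44)) + ((-14)·(-40) − 47·0) + (47·(-14) − 1·(-40))| = 606, so the area is 303.
Summing gcd(|Δx|,|Δy|) over the edges gives the boundary count: gcd(7,30) + gcd(22,44) + gcd(61,40) + gcd(46,26) = 1+22+1+2 = 26.
By Pick's theorem I = A − B/2 + 1 = 303 − 26/2 + 1 = 291.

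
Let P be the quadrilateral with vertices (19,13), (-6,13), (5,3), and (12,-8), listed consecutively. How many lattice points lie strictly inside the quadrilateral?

221

The shoelace formula gives twice the area as |[19·13 − (-6)·13] + [(-6)·3 − 5·13] + [5·(-8) − 12·3] + [12·13 − 19·(-8)]| = 474, so the area is 237.
The number of boundary lattice points is Σ gcd(|Δx|,|Δy|) = gcd(25,0) + gcd(11,10) + gcd(7,11) + gcd(7,21) = 25+1+1+7 = 34.
Pick's theorem gives I = A − B/2 + 1 = 237 − 34/2 + 1 = 221.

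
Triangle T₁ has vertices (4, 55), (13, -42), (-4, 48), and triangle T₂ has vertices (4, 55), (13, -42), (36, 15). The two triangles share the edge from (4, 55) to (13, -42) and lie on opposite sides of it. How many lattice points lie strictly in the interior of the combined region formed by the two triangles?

1787

The union is the simple quadrilateral with vertices (4, 55), (-4, 48), (13, -42), (36, 15) in order.
Using the shoelace formula, 2A = |[4·48 − (-4)·55] + [(-4)·(-42) − 13·48] + [13·15 − 36·(-42)] + [36·55 − 4·15]| = 3583, so the area is 1791.5.
Along each edge there are gcd(|Δx|,|Δy|)+1 lattice points, so counting each shared vertex once the boundary has gcd(8,7) + gcd(17,90) + gcd(23,57) + gcd(32,40) = 1+1+1+8 = 11.
By Pick's theorem I = A − B/2 + 1 = 1791.5 − 11/2 + 1 = 1787.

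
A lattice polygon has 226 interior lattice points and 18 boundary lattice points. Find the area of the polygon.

By Pick's theorem, A = I + B/2 − 1 = 226 + 18/2 − 1 = 234.

234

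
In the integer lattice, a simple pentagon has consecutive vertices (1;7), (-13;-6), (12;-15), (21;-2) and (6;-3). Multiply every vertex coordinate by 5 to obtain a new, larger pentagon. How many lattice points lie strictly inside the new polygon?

The shoelace formula gives twice the area as |(1·(-6) − (-13)·7) + ((-13)·(-15) − 12·(-6)) + (12·(-2) − 21·(-15)) + (21·(-3) − 6·(-2)) + (6·7 − 1·(-3))| = 637, so the area is 637/2.
The number of boundary lattice points is Σ gcd(|Δx|,|Δy|) = gcd(14,13) + gcd(25,9) + gcd(9,13) + gcd(15,1) + gcd(5,10) = 1+1+1+1+5 = 9.
Scaling by 5 multiplies the area by 5² = 25 (so the new area is 7962.5) and multiplies the boundary lattice-point count by 5, giving 45.
By Pick's theorem, the interior count of the dilated polygon is 7962.5 − 45/2 + 1 = 7941.

7941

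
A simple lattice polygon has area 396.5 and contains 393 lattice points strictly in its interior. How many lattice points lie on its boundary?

Pick's theorem gives A = I + B/2 − 1, so B = 2(A − I + 1) = 2(396.5 − 393 + 1) = 9.

9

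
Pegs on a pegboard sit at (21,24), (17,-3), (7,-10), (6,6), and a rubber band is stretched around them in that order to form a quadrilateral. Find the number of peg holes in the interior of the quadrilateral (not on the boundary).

Using the shoelace formula, 2A = |(21·(-3) − 17·24) + (17·(-10) − 7·(-3)) + (7·6 − 6·(-10)) + (6·24 − 21·6)| = 500, so the area is 250.
The number of boundary lattice points is Σ gcd(|Δx|,|Δy|) = gcd(4,27) + gcd(10,7) + gcd(1,16) + gcd(15,18) = 1+1+1+3 = 6.
By Pick's theorem A = I + B/2 − 1, so I = 250 − 6/2 + 1 = 248.

248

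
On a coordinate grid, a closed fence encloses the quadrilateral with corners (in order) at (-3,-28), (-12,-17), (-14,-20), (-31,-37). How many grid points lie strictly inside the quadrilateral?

The shoelace formula gives twice the area as |((-3)·(-17) − (-12)·(-28)) + ((-12)·(-20) − (-14)·(-17)) + ((-14)·(-37) − (-31)·(-20)) + ((-31)·(-28) − (-3)·(-37))| = 372, so the area is 186.
The number of boundary lattice points is Σ gcd(|Δx|,|Δy|) = gcd(9,11) + gcd(2,3) + gcd(17,17) + gcd(28,9) = 1+1+17+1 = 20.
Pick's theorem gives I = A − B/2 + 1 = 186 − 20/2 + 1 = 177.

177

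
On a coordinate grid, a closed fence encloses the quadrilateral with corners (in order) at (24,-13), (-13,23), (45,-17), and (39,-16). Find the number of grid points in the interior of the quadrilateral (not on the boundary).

303

Using the shoelace formula, 2A = |(24·23 − (-13)·(-13)) + ((-13)·(-17) − 45·23) + (45·(-16) − 39·(-17)) + (39·(-13) − 24·(-16))| = 611, so the area is 611/2.
The number of boundary lattice points is Σ gcd(|Δx|,|Δy|) = gcd(37,36) + gcd(58,40) + gcd(6,1) + gcd(15,3) = 1+2+1+3 = 7.
By Pick's theorem A = I + B/2 − 1, so I = 611/2 − 7/2 + 1 = 303.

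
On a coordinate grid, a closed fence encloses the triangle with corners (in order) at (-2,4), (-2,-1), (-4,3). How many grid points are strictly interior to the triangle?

2

By the shoelace formula, twice the signed area is |((-2)·(-1) − (-2)·4) + ((-2)·3 − (-4)·(-1)) + ((-4)·4 − (-2)·3)| = 10, so the area is 5.
Along each edge there are gcd(|Δx|,|Δy|)+1 lattice points, so counting each shared vertex once the boundary has gcd(0,5) + gcd(2,4) + gcd(2,1) = 5+2+1 = 8.
Pick's theorem gives I = A − B/2 + 1 = 5 − 8/2 + 1 = 2.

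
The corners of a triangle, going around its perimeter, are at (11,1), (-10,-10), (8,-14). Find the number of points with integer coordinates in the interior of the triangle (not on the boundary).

By the shoelace formula, twice the signed area is |(11·(-10) − (-10)·1) + ((-10)·(-14) − 8·(-10)) + (8·1 − 11·(-14))| = 282, so the area is 141.
Summing gcd(|Δx|,|Δy|) over the edges gives the boundary count: gcd(21,11) + gcd(18,4) + gcd(3,15) = 1+2+3 = 6.
By Pick's theorem A = I + B/2 − 1, so I = 141 − 6/2 + 1 = 139.

139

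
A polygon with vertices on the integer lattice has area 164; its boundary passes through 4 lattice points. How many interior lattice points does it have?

163

Pick's theorem A = I + B/2 − 1 rearranges to I = A − B/2 + 1 = 164 − 4/2 + 1 = 163.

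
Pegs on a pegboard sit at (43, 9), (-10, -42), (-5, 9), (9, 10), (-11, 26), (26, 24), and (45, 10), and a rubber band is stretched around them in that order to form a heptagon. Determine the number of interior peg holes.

1790

The shoelace formula gives twice the area as |[43·(-42) − (-10)·9] + [(-10)·9 − (-5)·(-42)] + [(-5)·10 − 9·9] + [9·26 − (-11)·10] + [(-11)·24 − 26·26] + [26·10 − 45·24] + [45·9 − 43·10]| = 3588, so the area is 1794.
The number of boundary lattice points is Σ gcd(|Δx|,|Δy|) = gcd(53,51) + gcd(5,51) + gcd(14,1) + gcd(20,16) + gcd(37,2) + gcd(19,14) + gcd(2,1) = 1+1+1+4+1+1+1 = 10.
By Pick's theorem A = I + B/2 − 1, so I = 1794 − 10/2 + 1 = 1790.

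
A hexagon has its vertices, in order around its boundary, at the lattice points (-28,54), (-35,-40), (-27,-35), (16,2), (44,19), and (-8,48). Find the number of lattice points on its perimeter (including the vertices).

Along each edge there are gcd(|Δx|,|Δy|)+1 lattice points, so counting each shared vertex once the boundary has gcd(7,94) + gcd(8,5) + gcd(43,37) + gcd(28,17) + gcd(52,29) + gcd(20,6) = 1+1+1+1+1+2 = 7.

7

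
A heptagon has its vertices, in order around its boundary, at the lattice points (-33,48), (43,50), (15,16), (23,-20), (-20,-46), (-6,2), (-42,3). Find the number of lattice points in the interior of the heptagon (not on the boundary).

4025

Using the shoelace formula, 2A = |[(-33)·50 − 43·48] + [43·16 − 15·50] + [15·(-20) − 23·16] + [23·(-46) − (-20)·(-20)] + [(-20)·2 − (-6)·(-46)] + [(-6)·3 − (-42)·2] + [(-42)·48 − (-33)·3]| = 8069, so the area is 8069/2.
The number of boundary lattice points is Σ gcd(|Δx|,|Δy|) = gcd(76,2) + gcd(28,34) + gcd(8,36) + gcd(43,26) + gcd(14,48) + gcd(36,1) + gcd(9,45) = 2+2+4+1+2+1+9 = 21.
Pick's theorem gives I = A − B/2 + 1 = 8069/2 − 21/2 + 1 = 4025.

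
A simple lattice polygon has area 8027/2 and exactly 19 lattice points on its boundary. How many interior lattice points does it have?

Pick's theorem A = I + B/2 − 1 rearranges to I = A − B/2 + 1 = 8027/2 − 19/2 + 1 = 4005.

4005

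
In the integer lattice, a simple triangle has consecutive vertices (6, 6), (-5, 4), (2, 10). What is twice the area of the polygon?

52

Using the shoelace formula, 2A = |(6·4 − (-5)·6) + ((-5)·10 − 2·4) + (2·6 − 6·10)| = 52, so the area is 26.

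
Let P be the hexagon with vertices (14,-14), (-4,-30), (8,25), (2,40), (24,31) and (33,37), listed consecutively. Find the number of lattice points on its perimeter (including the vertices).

11

The number of boundary lattice points is Σ gcd(|Δx|,|Δy|) = gcd(18,16) + gcd(12,55) + gcd(6,15) + gcd(22,9) + gcd(9,6) + gcd(19,51) = 2+1+3+1+3+1 = 11.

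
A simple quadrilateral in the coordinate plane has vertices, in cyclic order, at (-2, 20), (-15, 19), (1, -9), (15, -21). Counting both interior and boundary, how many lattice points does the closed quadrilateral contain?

The shoelace formula gives twice the area as |[(-2)·19 − (-15)·20] + [(-15)·(-9) − 1·19] + [1·(-21) − 15·(-9)] + [15·20 − (-2)·(-21)]| = 750, so the area is 375.
Along each edge there are gcd(|Δx|,|Δy|)+1 lattice points, so counting each shared vertex once the boundary has gcd(13,1) + gcd(16,28) + gcd(14,12) + gcd(17,41) = 1+4+2+1 = 8.
Pick's theorem gives I = A − B/2 + 1 = 375 − 8/2 + 1 = 372, so the closed region contains I + B = 372 + 8 = 380 lattice points.

380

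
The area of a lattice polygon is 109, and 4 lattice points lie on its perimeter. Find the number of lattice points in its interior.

From Pick's theorem, I = A − B/2 + 1 = 109 − 4/2 + 1 = 108.

108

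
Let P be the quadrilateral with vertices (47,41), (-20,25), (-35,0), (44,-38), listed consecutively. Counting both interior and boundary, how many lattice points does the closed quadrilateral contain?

3900

The shoelace formula gives twice the area as |(47·25 − (-20)·41) + ((-20)·0 − (-35)·25) + ((-35)·(-38) − 44·0) + (44·41 − 47·(-38))| = 7790, so the area is 3895.
Along each edge there are gcd(|Δx|,|Δy|)+1 lattice points, so counting each shared vertex once the boundary has gcd(67,16) + gcd(15,25) + gcd(79,38) + gcd(3,79) = 1+5+1+1 = 8.
Pick's theorem gives I = A − B/2 + 1 = 3895 − 8/2 + 1 = 3892, so the closed region contains I + B = 3892 + 8 = 3900 lattice points.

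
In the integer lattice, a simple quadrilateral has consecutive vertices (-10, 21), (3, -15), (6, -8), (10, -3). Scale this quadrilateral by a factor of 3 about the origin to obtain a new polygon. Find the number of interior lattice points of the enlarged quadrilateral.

1768

Using the shoelace formula, 2A = |[(-10)·(-15) − 3·21] + [3·(-8) − 6·(-15)] + [6·(-3) − 10·(-8)] + [10·21 − (-10)·(-3)]| = 395, so the area is 395/2.
The number of boundary lattice points is Σ gcd(|Δx|,|Δy|) = gcd(13,36) + gcd(3,7) + gcd(4,5) + gcd(20,24) = 1+1+1+4 = 7.
Scaling by 3 multiplies the area by 3² = 9 (so the new area is 3555/2) and multiplies the boundary lattice-point count by 3, giving 21.
By Pick's theorem, the interior count of the dilated polygon is 3555/2 − 21/2 + 1 = 1768.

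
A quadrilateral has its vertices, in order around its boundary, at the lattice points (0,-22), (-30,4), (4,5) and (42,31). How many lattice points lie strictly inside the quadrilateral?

Using the shoelace formula, 2A = |(0·4 − (-30)·(-22)) + ((-30)·5 − 4·4) + (4·31 − 42·5) + (42·(-22) − 0·31)| = 1836, so the area is 918.
The number of boundary lattice points is Σ gcd(|Δx|,|Δy|) = gcd(30,26) + gcd(34,1) + gcd(38,26) + gcd(42,53) = 2+1+2+1 = 6.
By Pick's theorem A = I + B/2 − 1, so I = 918 − 6/2 + 1 = 916.

916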